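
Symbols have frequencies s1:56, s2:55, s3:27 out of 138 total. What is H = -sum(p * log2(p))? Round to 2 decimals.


Computing entropy H = -sum(p_i * log2(p_i)):
  s1: p = 56/138 = 0.4058, -p*log2(p) = 0.5280
  s2: p = 55/138 = 0.3986, -p*log2(p) = 0.5289
  s3: p = 27/138 = 0.1957, -p*log2(p) = 0.4605
H = sum of terms = 1.5174
Rounded to 2 decimals: 1.52

1.52


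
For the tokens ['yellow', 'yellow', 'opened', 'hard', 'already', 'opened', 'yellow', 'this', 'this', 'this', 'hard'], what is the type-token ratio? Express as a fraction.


Tokens: 11
Unique types: ('already', 'hard', 'opened', 'this', 'yellow') = 5
TTR = 5/11
Already in lowest terms.

5/11


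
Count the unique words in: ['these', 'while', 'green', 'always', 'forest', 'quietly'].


Listing all tokens and tracking unique types:
  Token 1: 'these' -> NEW (unique so far: 1)
  Token 2: 'while' -> NEW (unique so far: 2)
  Token 3: 'green' -> NEW (unique so far: 3)
  Token 4: 'always' -> NEW (unique so far: 4)
  Token 5: 'forest' -> NEW (unique so far: 5)
  Token 6: 'quietly' -> NEW (unique so far: 6)
Unique types: ('always', 'forest', 'green', 'quietly', 'these', 'while')
Vocabulary size: 6

6


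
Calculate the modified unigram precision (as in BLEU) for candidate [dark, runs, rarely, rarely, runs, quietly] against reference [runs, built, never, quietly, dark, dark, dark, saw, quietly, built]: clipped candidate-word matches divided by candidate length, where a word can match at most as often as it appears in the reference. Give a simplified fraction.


Reference word counts: {'built': 2, 'dark': 3, 'never': 1, 'quietly': 2, 'runs': 1, 'saw': 1}
Checking each candidate word (with clipping):
  'dark' -> in reference (ref count 3, used 1/3) -> match (matches: 1)
  'runs' -> in reference (ref count 1, used 1/1) -> match (matches: 2)
  'rarely' -> not in reference -> no match (matches: 2)
  'rarely' -> not in reference -> no match (matches: 2)
  'runs' -> ref count 1 already used up (1/1) -> clipped, no match (matches: 2)
  'quietly' -> in reference (ref count 2, used 1/2) -> match (matches: 3)
Clipped matches: 3, Candidate length: 6
Precision = 3/6 = 1/2

1/2


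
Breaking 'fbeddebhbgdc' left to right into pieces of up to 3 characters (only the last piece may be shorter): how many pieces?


'fbeddebhbgdc' has 12 characters.
Chunking with max size 3:
  Chunk 1: 'fbe' (positions 0-2)
  Chunk 2: 'dde' (positions 3-5)
  Chunk 3: 'bhb' (positions 6-8)
  Chunk 4: 'gdc' (positions 9-11)
Total chunks: ceil(12 / 3) = 4

4


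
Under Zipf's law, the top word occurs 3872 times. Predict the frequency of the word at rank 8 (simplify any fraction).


Zipf's law: freq(rank) = f1 / rank
f1 = 3872, rank = 8
freq = 3872 / 8
= 484

484


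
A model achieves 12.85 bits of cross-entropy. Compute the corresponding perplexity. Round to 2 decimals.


Perplexity formula: PP = 2^H
H = 12.85
PP = 2^12.85
Decompose: 2^12.85 = 2^12 * 2^0.85
2^12 = 4096, 2^0.85 ~ 1.8025009
PP ~ 4096 * 1.8025009 = 7383.0436864
Rounded to 2 decimals: 7383.04

7383.04


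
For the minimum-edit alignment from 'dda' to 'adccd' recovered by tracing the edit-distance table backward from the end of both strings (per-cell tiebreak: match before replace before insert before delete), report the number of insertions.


Edit distance = 4. Backtracking from cell (3, 5) with preference match > replace > insert > delete,
then listing the resulting alignment 'dda' -> 'adccd' left to right:
  Step 1: insert 'a' [insertion #1]
  Step 2: keep 'd'
  Step 3: insert 'c' [insertion #2]
  Step 4: replace d->c
  Step 5: replace a->d
Total insertions: 2

2


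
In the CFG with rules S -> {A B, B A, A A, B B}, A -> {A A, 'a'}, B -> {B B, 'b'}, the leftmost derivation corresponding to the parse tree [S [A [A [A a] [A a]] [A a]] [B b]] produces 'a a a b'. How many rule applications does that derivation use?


Every bracketed nonterminal node [X ...] in the tree is produced by exactly one rule application.
Reading the tree off as a leftmost derivation:
  Step 1: S  =>  A B   (applied S -> A B)
  Step 2: A B  =>  A A B   (applied A -> A A)
  Step 3: A A B  =>  A A A B   (applied A -> A A)
  Step 4: A A A B  =>  a A A B   (applied A -> a)
  Step 5: a A A B  =>  a a A B   (applied A -> a)
  Step 6: a a A B  =>  a a a B   (applied A -> a)
  Step 7: a a a B  =>  a a a b   (applied B -> b)
Final yield: a a a b
Total rewrite steps: 7

7


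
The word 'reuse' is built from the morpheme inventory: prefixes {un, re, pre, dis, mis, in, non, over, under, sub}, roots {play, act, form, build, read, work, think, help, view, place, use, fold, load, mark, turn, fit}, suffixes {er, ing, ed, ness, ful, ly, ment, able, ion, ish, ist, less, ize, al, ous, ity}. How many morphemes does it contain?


Segmenting 'reuse' against the inventory:
  're' -> prefix (morpheme 1)
  'use' -> root (morpheme 2)
Total morphemes: 2

2


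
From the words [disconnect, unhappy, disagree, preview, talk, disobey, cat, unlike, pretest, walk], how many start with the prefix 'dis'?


Checking each word for prefix 'dis':
  'disconnect' -> YES, starts with 'dis' (count: 1)
  'unhappy' -> no (count: 1)
  'disagree' -> YES, starts with 'dis' (count: 2)
  'preview' -> no (count: 2)
  'talk' -> no (count: 2)
  'disobey' -> YES, starts with 'dis' (count: 3)
  'cat' -> no (count: 3)
  'unlike' -> no (count: 3)
  'pretest' -> no (count: 3)
  'walk' -> no (count: 3)
Total with prefix 'dis': 3

3


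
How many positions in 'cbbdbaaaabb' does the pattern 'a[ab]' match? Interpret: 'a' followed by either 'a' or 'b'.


Pattern: a[ab] means 'a' followed by either 'a' or 'b'.
Scanning 'cbbdbaaaabb' position-by-position:
  Pos 0: window 'cb' -> no
  Pos 1: window 'bb' -> no
  Pos 2: window 'bd' -> no
  Pos 3: window 'db' -> no
  Pos 4: window 'ba' -> no
  Pos 5: window 'aa' -> MATCH
  Pos 6: window 'aa' -> MATCH
  Pos 7: window 'aa' -> MATCH
  Pos 8: window 'ab' -> MATCH
  Pos 9: window 'bb' -> no
  Pos 10: window 'b' -> no
Total matches: 4

4


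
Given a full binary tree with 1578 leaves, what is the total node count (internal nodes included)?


Leaf nodes (terminals): 1578
Internal nodes = n - 1 = 1578 - 1 = 1577
Total = leaves + internal = 1578 + 1577 = 3155

3155


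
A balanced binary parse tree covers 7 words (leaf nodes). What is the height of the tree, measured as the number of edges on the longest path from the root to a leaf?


In a balanced binary tree with n leaves the deepest leaf is ceil(log2(n)) edges below the root.
log2(7) = 2.8074
ceil(2.8074) = 3
height (edges) = 3

3


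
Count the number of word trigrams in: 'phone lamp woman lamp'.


Word trigrams from [4] words:
  Trigram 1: (phone lamp woman)
  Trigram 2: (lamp woman lamp)
Total word trigrams: 4 - 2 = 2

2


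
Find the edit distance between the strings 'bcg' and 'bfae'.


Building DP table for s1='bcg' (len 3) and s2='bfae' (len 4):
       b  f  a  e
    0  1  2  3  4
  b 1  0  1  2  3
  c 2  1  1  2  3
  g 3  2  2  2  3
Edit distance = dp[3][4] = 3

3


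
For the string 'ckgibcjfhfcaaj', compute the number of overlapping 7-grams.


String 'ckgibcjfhfcaaj' has length L = 14.
Number of overlapping n-grams = L - n + 1
Substituting: 14 - 7 + 1 = 8

8


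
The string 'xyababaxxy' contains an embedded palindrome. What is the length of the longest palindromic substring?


Scanning 'xyababaxxy' for palindromic substrings.
Substring at positions 2-6: 'ababa'.
Check: reverse('ababa') = 'ababa' -> palindrome confirmed.
Neighbouring characters ('y' / 'x') break symmetry, so it cannot extend further.
No longer palindromic substring exists; longest length = 5

5


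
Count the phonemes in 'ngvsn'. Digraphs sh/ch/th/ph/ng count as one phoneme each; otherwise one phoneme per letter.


Parsing 'ngvsn' greedily, digraphs first:
  'ng' -> digraph (1 consonant phoneme) (phonemes so far: 1)
  'v' -> consonant phoneme (phonemes so far: 2)
  's' -> consonant phoneme (phonemes so far: 3)
  'n' -> consonant phoneme (phonemes so far: 4)
Total phonemes: 4

4


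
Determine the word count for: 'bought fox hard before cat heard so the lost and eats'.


Counting words by splitting on spaces:
  Word 1: 'bought'
  Word 2: 'fox'
  Word 3: 'hard'
  Word 4: 'before'
  Word 5: 'cat'
  Word 6: 'heard'
  Word 7: 'so'
  Word 8: 'the'
  Word 9: 'lost'
  Word 10: 'and'
  Word 11: 'eats'
Total words: 11

11


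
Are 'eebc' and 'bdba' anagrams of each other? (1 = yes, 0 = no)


Sort characters of 'eebc': 'bcee'
Sort characters of 'bdba': 'abbd'
Sorted forms differ -> they are NOT anagrams
Result: 0

0


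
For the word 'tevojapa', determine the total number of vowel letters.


Scanning each character of 'tevojapa':
  Position 1: 't' -> consonant (running count: 0)
  Position 2: 'e' -> vowel (running count: 1)
  Position 3: 'v' -> consonant (running count: 1)
  Position 4: 'o' -> vowel (running count: 2)
  Position 5: 'j' -> consonant (running count: 2)
  Position 6: 'a' -> vowel (running count: 3)
  Position 7: 'p' -> consonant (running count: 3)
  Position 8: 'a' -> vowel (running count: 4)
Total vowels: 4

4


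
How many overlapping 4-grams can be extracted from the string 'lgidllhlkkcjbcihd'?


String 'lgidllhlkkcjbcihd' has length L = 17.
Number of overlapping n-grams = L - n + 1
Substituting: 17 - 4 + 1 = 14

14


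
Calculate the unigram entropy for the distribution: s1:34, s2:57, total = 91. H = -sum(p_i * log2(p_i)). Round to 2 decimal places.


Computing entropy H = -sum(p_i * log2(p_i)):
  s1: p = 34/91 = 0.3736, -p*log2(p) = 0.5307
  s2: p = 57/91 = 0.6264, -p*log2(p) = 0.4227
H = sum of terms = 0.9534
Rounded to 2 decimals: 0.95

0.95


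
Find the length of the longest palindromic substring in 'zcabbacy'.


Scanning 'zcabbacy' for palindromic substrings.
Substring at positions 1-6: 'cabbac'.
Check: reverse('cabbac') = 'cabbac' -> palindrome confirmed.
Neighbouring characters ('z' / 'y') break symmetry, so it cannot extend further.
No longer palindromic substring exists; longest length = 6

6


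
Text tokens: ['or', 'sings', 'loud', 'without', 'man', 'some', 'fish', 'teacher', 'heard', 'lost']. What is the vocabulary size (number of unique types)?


Listing all tokens and tracking unique types:
  Token 1: 'or' -> NEW (unique so far: 1)
  Token 2: 'sings' -> NEW (unique so far: 2)
  Token 3: 'loud' -> NEW (unique so far: 3)
  Token 4: 'without' -> NEW (unique so far: 4)
  Token 5: 'man' -> NEW (unique so far: 5)
  Token 6: 'some' -> NEW (unique so far: 6)
  Token 7: 'fish' -> NEW (unique so far: 7)
  Token 8: 'teacher' -> NEW (unique so far: 8)
  Token 9: 'heard' -> NEW (unique so far: 9)
  Token 10: 'lost' -> NEW (unique so far: 10)
Unique types: ('fish', 'heard', 'lost', 'loud', 'man', 'or', 'sings', 'some', 'teacher', 'without')
Vocabulary size: 10

10


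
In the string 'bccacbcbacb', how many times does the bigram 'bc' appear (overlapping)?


Scanning 'bccacbcbacb' for bigram 'bc':
  Position 0: 'bc' -> MATCH
  Position 1: 'cc' -> no
  Position 2: 'ca' -> no
  Position 3: 'ac' -> no
  Position 4: 'cb' -> no
  Position 5: 'bc' -> MATCH
  Position 6: 'cb' -> no
  Position 7: 'ba' -> no
  Position 8: 'ac' -> no
  Position 9: 'cb' -> no
Total matches: 2

2


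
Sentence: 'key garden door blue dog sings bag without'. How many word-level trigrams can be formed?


Word trigrams from [8] words:
  Trigram 1: (key garden door)
  Trigram 2: (garden door blue)
  Trigram 3: (door blue dog)
  Trigram 4: (blue dog sings)
  Trigram 5: (dog sings bag)
  Trigram 6: (sings bag without)
Total word trigrams: 8 - 2 = 6

6


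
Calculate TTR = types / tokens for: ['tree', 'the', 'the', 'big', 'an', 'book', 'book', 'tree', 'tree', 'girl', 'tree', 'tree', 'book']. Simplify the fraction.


Tokens: 13
Unique types: ('an', 'big', 'book', 'girl', 'the', 'tree') = 6
TTR = 6/13
Already in lowest terms.

6/13


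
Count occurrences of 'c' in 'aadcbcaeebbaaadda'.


Scanning 'aadcbcaeebbaaadda' for 'c':
  Position 3: 'c' -> MATCH (count: 1)
  Position 5: 'c' -> MATCH (count: 2)
Total occurrences of 'c': 2

2


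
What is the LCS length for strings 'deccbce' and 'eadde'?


DP table for LCS of 'deccbce' and 'eadde':
       e  a  d  d  e
    0  0  0  0  0  0
  d 0  0  0  1  1  1
  e 0  1  1  1  1  2
  c 0  1  1  1  1  2
  c 0  1  1  1  1  2
  b 0  1  1  1  1  2
  c 0  1  1  1  1  2
  e 0  1  1  1  1  2
LCS: 'de'
LCS length = 2

2


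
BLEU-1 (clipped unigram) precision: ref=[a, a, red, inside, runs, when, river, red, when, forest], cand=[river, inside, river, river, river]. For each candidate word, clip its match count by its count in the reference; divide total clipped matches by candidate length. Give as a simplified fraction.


Reference word counts: {'a': 2, 'forest': 1, 'inside': 1, 'red': 2, 'river': 1, 'runs': 1, 'when': 2}
Checking each candidate word (with clipping):
  'river' -> in reference (ref count 1, used 1/1) -> match (matches: 1)
  'inside' -> in reference (ref count 1, used 1/1) -> match (matches: 2)
  'river' -> ref count 1 already used up (1/1) -> clipped, no match (matches: 2)
  'river' -> ref count 1 already used up (1/1) -> clipped, no match (matches: 2)
  'river' -> ref count 1 already used up (1/1) -> clipped, no match (matches: 2)
Clipped matches: 2, Candidate length: 5
Precision = 2/5

2/5


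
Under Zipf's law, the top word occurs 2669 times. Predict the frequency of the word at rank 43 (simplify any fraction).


Zipf's law: freq(rank) = f1 / rank
f1 = 2669, rank = 43
freq = 2669 / 43
GCD(2669, 43) = 1
Simplified: 2669/43

2669/43


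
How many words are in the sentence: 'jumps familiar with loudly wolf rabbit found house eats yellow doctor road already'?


Counting words by splitting on spaces:
  Word 1: 'jumps'
  Word 2: 'familiar'
  Word 3: 'with'
  Word 4: 'loudly'
  Word 5: 'wolf'
  Word 6: 'rabbit'
  Word 7: 'found'
  Word 8: 'house'
  Word 9: 'eats'
  Word 10: 'yellow'
  Word 11: 'doctor'
  Word 12: 'road'
  Word 13: 'already'
Total words: 13

13


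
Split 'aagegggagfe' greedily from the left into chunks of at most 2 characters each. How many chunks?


'aagegggagfe' has 11 characters.
Chunking with max size 2:
  Chunk 1: 'aa' (positions 0-1)
  Chunk 2: 'ge' (positions 2-3)
  Chunk 3: 'gg' (positions 4-5)
  Chunk 4: 'ga' (positions 6-7)
  Chunk 5: 'gf' (positions 8-9)
  Chunk 6: 'e' (positions 10-10)
Total chunks: ceil(11 / 2) = 6

6


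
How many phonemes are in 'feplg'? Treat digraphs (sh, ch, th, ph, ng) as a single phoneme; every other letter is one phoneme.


Parsing 'feplg' greedily, digraphs first:
  'f' -> consonant phoneme (phonemes so far: 1)
  'e' -> vowel phoneme (phonemes so far: 2)
  'p' -> consonant phoneme (phonemes so far: 3)
  'l' -> consonant phoneme (phonemes so far: 4)
  'g' -> consonant phoneme (phonemes so far: 5)
Total phonemes: 5

5


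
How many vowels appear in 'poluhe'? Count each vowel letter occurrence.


Scanning each character of 'poluhe':
  Position 1: 'p' -> consonant (running count: 0)
  Position 2: 'o' -> vowel (running count: 1)
  Position 3: 'l' -> consonant (running count: 1)
  Position 4: 'u' -> vowel (running count: 2)
  Position 5: 'h' -> consonant (running count: 2)
  Position 6: 'e' -> vowel (running count: 3)
Total vowels: 3

3


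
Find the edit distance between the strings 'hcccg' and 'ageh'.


Building DP table for s1='hcccg' (len 5) and s2='ageh' (len 4):
       a  g  e  h
    0  1  2  3  4
  h 1  1  2  3  3
  c 2  2  2  3  4
  c 3  3  3  3  4
  c 4  4  4  4  4
  g 5  5  4  5  5
Edit distance = dp[5][4] = 5

5


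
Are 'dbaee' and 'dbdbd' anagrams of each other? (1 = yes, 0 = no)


Sort characters of 'dbaee': 'abdee'
Sort characters of 'dbdbd': 'bbddd'
Sorted forms differ -> they are NOT anagrams
Result: 0

0


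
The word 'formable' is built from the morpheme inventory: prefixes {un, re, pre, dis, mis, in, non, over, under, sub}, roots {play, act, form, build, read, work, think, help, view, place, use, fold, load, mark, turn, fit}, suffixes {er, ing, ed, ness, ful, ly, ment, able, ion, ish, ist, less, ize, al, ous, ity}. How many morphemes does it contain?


Segmenting 'formable' against the inventory:
  'form' -> root (morpheme 1)
  'able' -> suffix (morpheme 2)
Total morphemes: 2

2


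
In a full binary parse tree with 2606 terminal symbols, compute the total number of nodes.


Leaf nodes (terminals): 2606
Internal nodes = n - 1 = 2606 - 1 = 2605
Total = leaves + internal = 2606 + 2605 = 5211

5211


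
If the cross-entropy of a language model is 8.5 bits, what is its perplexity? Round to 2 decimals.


Perplexity formula: PP = 2^H
H = 8.5
PP = 2^8.5
Decompose: 2^8.5 = 2^8 * 2^0.5 = 2^8 * sqrt(2)
2^8 = 256, sqrt(2) ~ 1.4142136
PP ~ 256 * 1.4142136 = 362.0386816
Rounded to 2 decimals: 362.04

362.04


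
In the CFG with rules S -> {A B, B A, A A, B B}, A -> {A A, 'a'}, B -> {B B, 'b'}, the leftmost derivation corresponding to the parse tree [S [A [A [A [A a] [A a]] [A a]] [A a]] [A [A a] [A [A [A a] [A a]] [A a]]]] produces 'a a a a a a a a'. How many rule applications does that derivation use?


Every bracketed nonterminal node [X ...] in the tree is produced by exactly one rule application.
Reading the tree off as a leftmost derivation:
  Step 1: S  =>  A A   (applied S -> A A)
  Step 2: A A  =>  A A A   (applied A -> A A)
  Step 3: A A A  =>  A A A A   (applied A -> A A)
  Step 4: A A A A  =>  A A A A A   (applied A -> A A)
  Step 5: A A A A A  =>  a A A A A   (applied A -> a)
  Step 6: a A A A A  =>  a a A A A   (applied A -> a)
  Step 7: a a A A A  =>  a a a A A   (applied A -> a)
  Step 8: a a a A A  =>  a a a a A   (applied A -> a)
  Step 9: a a a a A  =>  a a a a A A   (applied A -> A A)
  Step 10: a a a a A A  =>  a a a a a A   (applied A -> a)
  Step 11: a a a a a A  =>  a a a a a A A   (applied A -> A A)
  Step 12: a a a a a A A  =>  a a a a a A A A   (applied A -> A A)
  Step 13: a a a a a A A A  =>  a a a a a a A A   (applied A -> a)
  Step 14: a a a a a a A A  =>  a a a a a a a A   (applied A -> a)
  Step 15: a a a a a a a A  =>  a a a a a a a a   (applied A -> a)
Final yield: a a a a a a a a
Total rewrite steps: 15

15


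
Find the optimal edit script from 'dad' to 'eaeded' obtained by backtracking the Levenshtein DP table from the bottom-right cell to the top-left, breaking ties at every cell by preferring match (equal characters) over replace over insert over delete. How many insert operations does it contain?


Edit distance = 4. Backtracking from cell (3, 6) with preference match > replace > insert > delete,
then listing the resulting alignment 'dad' -> 'eaeded' left to right:
  Step 1: insert 'e' [insertion #1]
  Step 2: insert 'a' [insertion #2]
  Step 3: insert 'e' [insertion #3]
  Step 4: keep 'd'
  Step 5: replace a->e
  Step 6: keep 'd'
Total insertions: 3

3


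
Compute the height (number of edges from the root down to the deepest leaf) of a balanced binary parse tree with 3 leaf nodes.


In a balanced binary tree with n leaves the deepest leaf is ceil(log2(n)) edges below the root.
log2(3) = 1.5850
ceil(1.5850) = 2
height (edges) = 2

2


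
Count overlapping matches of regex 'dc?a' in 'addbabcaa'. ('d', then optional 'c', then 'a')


Pattern: dc?a means 'd', then optional 'c', then 'a'.
Scanning 'addbabcaa' position-by-position:
  Pos 0: window 'add' -> no
  Pos 1: window 'ddb' -> no
  Pos 2: window 'dba' -> no
  Pos 3: window 'bab' -> no
  Pos 4: window 'abc' -> no
  Pos 5: window 'bca' -> no
  Pos 6: window 'caa' -> no
  Pos 7: window 'aa' -> no
  Pos 8: window 'a' -> no
Total matches: 0

0


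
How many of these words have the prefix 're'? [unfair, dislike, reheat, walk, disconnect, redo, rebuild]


Checking each word for prefix 're':
  'unfair' -> no (count: 0)
  'dislike' -> no (count: 0)
  'reheat' -> YES, starts with 're' (count: 1)
  'walk' -> no (count: 1)
  'disconnect' -> no (count: 1)
  'redo' -> YES, starts with 're' (count: 2)
  'rebuild' -> YES, starts with 're' (count: 3)
Total with prefix 're': 3

3


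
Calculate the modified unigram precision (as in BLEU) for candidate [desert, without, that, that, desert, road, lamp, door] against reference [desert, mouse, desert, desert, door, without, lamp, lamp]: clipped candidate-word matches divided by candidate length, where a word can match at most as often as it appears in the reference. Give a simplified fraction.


Reference word counts: {'desert': 3, 'door': 1, 'lamp': 2, 'mouse': 1, 'without': 1}
Checking each candidate word (with clipping):
  'desert' -> in reference (ref count 3, used 1/3) -> match (matches: 1)
  'without' -> in reference (ref count 1, used 1/1) -> match (matches: 2)
  'that' -> not in reference -> no match (matches: 2)
  'that' -> not in reference -> no match (matches: 2)
  'desert' -> in reference (ref count 3, used 2/3) -> match (matches: 3)
  'road' -> not in reference -> no match (matches: 3)
  'lamp' -> in reference (ref count 2, used 1/2) -> match (matches: 4)
  'door' -> in reference (ref count 1, used 1/1) -> match (matches: 5)
Clipped matches: 5, Candidate length: 8
Precision = 5/8

5/8


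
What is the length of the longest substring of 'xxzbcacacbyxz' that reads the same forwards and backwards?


Scanning 'xxzbcacacbyxz' for palindromic substrings.
Substring at positions 3-9: 'bcacacb'.
Check: reverse('bcacacb') = 'bcacacb' -> palindrome confirmed.
Neighbouring characters ('z' / 'y') break symmetry, so it cannot extend further.
No longer palindromic substring exists; longest length = 7

7


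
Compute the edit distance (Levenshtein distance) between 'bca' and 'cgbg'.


Building DP table for s1='bca' (len 3) and s2='cgbg' (len 4):
       c  g  b  g
    0  1  2  3  4
  b 1  1  2  2  3
  c 2  1  2  3  3
  a 3  2  2  3  4
Edit distance = dp[3][4] = 4

4


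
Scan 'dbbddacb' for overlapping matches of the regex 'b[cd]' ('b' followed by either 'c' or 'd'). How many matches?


Pattern: b[cd] means 'b' followed by either 'c' or 'd'.
Scanning 'dbbddacb' position-by-position:
  Pos 0: window 'db' -> no
  Pos 1: window 'bb' -> no
  Pos 2: window 'bd' -> MATCH
  Pos 3: window 'dd' -> no
  Pos 4: window 'da' -> no
  Pos 5: window 'ac' -> no
  Pos 6: window 'cb' -> no
  Pos 7: window 'b' -> no
Total matches: 1

1


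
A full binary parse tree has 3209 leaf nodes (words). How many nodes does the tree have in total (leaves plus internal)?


Leaf nodes (terminals): 3209
Internal nodes = n - 1 = 3209 - 1 = 3208
Total = leaves + internal = 3209 + 3208 = 6417

6417


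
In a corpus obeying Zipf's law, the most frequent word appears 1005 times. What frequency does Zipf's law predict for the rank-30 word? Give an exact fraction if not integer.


Zipf's law: freq(rank) = f1 / rank
f1 = 1005, rank = 30
freq = 1005 / 30
GCD(1005, 30) = 15
Simplified: 67/2

67/2


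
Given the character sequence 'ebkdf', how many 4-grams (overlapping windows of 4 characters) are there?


String 'ebkdf' has length L = 5.
Number of overlapping n-grams = L - n + 1
Substituting: 5 - 4 + 1 = 2

2


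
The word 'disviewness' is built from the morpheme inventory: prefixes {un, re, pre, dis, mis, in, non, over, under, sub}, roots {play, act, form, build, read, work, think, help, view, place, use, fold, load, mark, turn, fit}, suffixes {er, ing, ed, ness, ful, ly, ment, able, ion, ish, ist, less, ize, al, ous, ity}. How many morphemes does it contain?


Segmenting 'disviewness' against the inventory:
  'dis' -> prefix (morpheme 1)
  'view' -> root (morpheme 2)
  'ness' -> suffix (morpheme 3)
Total morphemes: 3

3


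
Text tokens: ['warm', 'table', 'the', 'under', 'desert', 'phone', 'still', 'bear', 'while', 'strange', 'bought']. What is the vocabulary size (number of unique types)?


Listing all tokens and tracking unique types:
  Token 1: 'warm' -> NEW (unique so far: 1)
  Token 2: 'table' -> NEW (unique so far: 2)
  Token 3: 'the' -> NEW (unique so far: 3)
  Token 4: 'under' -> NEW (unique so far: 4)
  Token 5: 'desert' -> NEW (unique so far: 5)
  Token 6: 'phone' -> NEW (unique so far: 6)
  Token 7: 'still' -> NEW (unique so far: 7)
  Token 8: 'bear' -> NEW (unique so far: 8)
  Token 9: 'while' -> NEW (unique so far: 9)
  Token 10: 'strange' -> NEW (unique so far: 10)
  Token 11: 'bought' -> NEW (unique so far: 11)
Unique types: ('bear', 'bought', 'desert', 'phone', 'still', 'strange', 'table', 'the', 'under', 'warm', 'while')
Vocabulary size: 11

11


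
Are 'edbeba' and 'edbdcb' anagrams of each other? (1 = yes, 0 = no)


Sort characters of 'edbeba': 'abbdee'
Sort characters of 'edbdcb': 'bbcdde'
Sorted forms differ -> they are NOT anagrams
Result: 0

0


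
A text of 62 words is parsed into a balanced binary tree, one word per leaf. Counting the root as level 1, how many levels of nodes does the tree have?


In a balanced binary tree with n leaves the deepest leaf is ceil(log2(n)) edges below the root,
so counting node levels inclusive of root and leaves gives ceil(log2(n)) + 1 levels.
log2(62) = 5.9542
ceil(5.9542) = 6
levels = 6 + 1 = 7

7


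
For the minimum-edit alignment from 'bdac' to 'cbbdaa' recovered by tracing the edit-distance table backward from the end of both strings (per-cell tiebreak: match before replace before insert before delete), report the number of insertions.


Edit distance = 3. Backtracking from cell (4, 6) with preference match > replace > insert > delete,
then listing the resulting alignment 'bdac' -> 'cbbdaa' left to right:
  Step 1: insert 'c' [insertion #1]
  Step 2: insert 'b' [insertion #2]
  Step 3: keep 'b'
  Step 4: keep 'd'
  Step 5: keep 'a'
  Step 6: replace c->a
Total insertions: 2

2


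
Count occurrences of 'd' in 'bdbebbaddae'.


Scanning 'bdbebbaddae' for 'd':
  Position 1: 'd' -> MATCH (count: 1)
  Position 7: 'd' -> MATCH (count: 2)
  Position 8: 'd' -> MATCH (count: 3)
Total occurrences of 'd': 3

3


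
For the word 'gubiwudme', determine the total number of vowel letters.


Scanning each character of 'gubiwudme':
  Position 1: 'g' -> consonant (running count: 0)
  Position 2: 'u' -> vowel (running count: 1)
  Position 3: 'b' -> consonant (running count: 1)
  Position 4: 'i' -> vowel (running count: 2)
  Position 5: 'w' -> consonant (running count: 2)
  Position 6: 'u' -> vowel (running count: 3)
  Position 7: 'd' -> consonant (running count: 3)
  Position 8: 'm' -> consonant (running count: 3)
  Position 9: 'e' -> vowel (running count: 4)
Total vowels: 4

4


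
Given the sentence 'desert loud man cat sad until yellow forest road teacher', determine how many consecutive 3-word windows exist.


Word trigrams from [10] words:
  Trigram 1: (desert loud man)
  Trigram 2: (loud man cat)
  Trigram 3: (man cat sad)
  Trigram 4: (cat sad until)
  Trigram 5: (sad until yellow)
  Trigram 6: (until yellow forest)
  Trigram 7: (yellow forest road)
  Trigram 8: (forest road teacher)
Total word trigrams: 10 - 2 = 8

8


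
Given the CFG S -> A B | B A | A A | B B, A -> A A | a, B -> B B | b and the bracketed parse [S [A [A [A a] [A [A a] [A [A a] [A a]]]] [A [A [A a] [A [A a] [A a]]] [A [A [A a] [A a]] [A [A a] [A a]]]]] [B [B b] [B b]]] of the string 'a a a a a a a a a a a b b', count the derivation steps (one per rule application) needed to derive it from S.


Every bracketed nonterminal node [X ...] in the tree is produced by exactly one rule application.
Reading the tree off as a leftmost derivation:
  Step 1: S  =>  A B   (applied S -> A B)
  Step 2: A B  =>  A A B   (applied A -> A A)
  Step 3: A A B  =>  A A A B   (applied A -> A A)
  Step 4: A A A B  =>  a A A B   (applied A -> a)
  Step 5: a A A B  =>  a A A A B   (applied A -> A A)
  Step 6: a A A A B  =>  a a A A B   (applied A -> a)
  Step 7: a a A A B  =>  a a A A A B   (applied A -> A A)
  Step 8: a a A A A B  =>  a a a A A B   (applied A -> a)
  Step 9: a a a A A B  =>  a a a a A B   (applied A -> a)
  Step 10: a a a a A B  =>  a a a a A A B   (applied A -> A A)
  Step 11: a a a a A A B  =>  a a a a A A A B   (applied A -> A A)
  Step 12: a a a a A A A B  =>  a a a a a A A B   (applied A -> a)
  Step 13: a a a a a A A B  =>  a a a a a A A A B   (applied A -> A A)
  Step 14: a a a a a A A A B  =>  a a a a a a A A B   (applied A -> a)
  Step 15: a a a a a a A A B  =>  a a a a a a a A B   (applied A -> a)
  Step 16: a a a a a a a A B  =>  a a a a a a a A A B   (applied A -> A A)
  Step 17: a a a a a a a A A B  =>  a a a a a a a A A A B   (applied A -> A A)
  Step 18: a a a a a a a A A A B  =>  a a a a a a a a A A B   (applied A -> a)
  Step 19: a a a a a a a a A A B  =>  a a a a a a a a a A B   (applied A -> a)
  Step 20: a a a a a a a a a A B  =>  a a a a a a a a a A A B   (applied A -> A A)
  Step 21: a a a a a a a a a A A B  =>  a a a a a a a a a a A B   (applied A -> a)
  Step 22: a a a a a a a a a a A B  =>  a a a a a a a a a a a B   (applied A -> a)
  Step 23: a a a a a a a a a a a B  =>  a a a a a a a a a a a B B   (applied B -> B B)
  Step 24: a a a a a a a a a a a B B  =>  a a a a a a a a a a a b B   (applied B -> b)
  Step 25: a a a a a a a a a a a b B  =>  a a a a a a a a a a a b b   (applied B -> b)
Final yield: a a a a a a a a a a a b b
Total rewrite steps: 25

25


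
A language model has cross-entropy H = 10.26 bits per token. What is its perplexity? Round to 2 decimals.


Perplexity formula: PP = 2^H
H = 10.26
PP = 2^10.26
Decompose: 2^10.26 = 2^10 * 2^0.26
2^10 = 1024, 2^0.26 ~ 1.1974787
PP ~ 1024 * 1.1974787 = 1226.2181888
Rounded to 2 decimals: 1226.22

1226.22


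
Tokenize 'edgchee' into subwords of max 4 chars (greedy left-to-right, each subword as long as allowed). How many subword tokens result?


'edgchee' has 7 characters.
Chunking with max size 4:
  Chunk 1: 'edgc' (positions 0-3)
  Chunk 2: 'hee' (positions 4-6)
Total chunks: ceil(7 / 4) = 2

2


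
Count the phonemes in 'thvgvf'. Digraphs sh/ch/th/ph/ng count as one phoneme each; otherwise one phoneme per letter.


Parsing 'thvgvf' greedily, digraphs first:
  'th' -> digraph (1 consonant phoneme) (phonemes so far: 1)
  'v' -> consonant phoneme (phonemes so far: 2)
  'g' -> consonant phoneme (phonemes so far: 3)
  'v' -> consonant phoneme (phonemes so far: 4)
  'f' -> consonant phoneme (phonemes so far: 5)
Total phonemes: 5

5


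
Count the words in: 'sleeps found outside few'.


Counting words by splitting on spaces:
  Word 1: 'sleeps'
  Word 2: 'found'
  Word 3: 'outside'
  Word 4: 'few'
Total words: 4

4


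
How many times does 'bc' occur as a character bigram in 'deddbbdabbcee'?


Scanning 'deddbbdabbcee' for bigram 'bc':
  Position 0: 'de' -> no
  Position 1: 'ed' -> no
  Position 2: 'dd' -> no
  Position 3: 'db' -> no
  Position 4: 'bb' -> no
  Position 5: 'bd' -> no
  Position 6: 'da' -> no
  Position 7: 'ab' -> no
  Position 8: 'bb' -> no
  Position 9: 'bc' -> MATCH
  Position 10: 'ce' -> no
  Position 11: 'ee' -> no
Total matches: 1

1


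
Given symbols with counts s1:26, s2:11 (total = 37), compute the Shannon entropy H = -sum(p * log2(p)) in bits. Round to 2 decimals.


Computing entropy H = -sum(p_i * log2(p_i)):
  s1: p = 26/37 = 0.7027, -p*log2(p) = 0.3577
  s2: p = 11/37 = 0.2973, -p*log2(p) = 0.5203
H = sum of terms = 0.8780
Rounded to 2 decimals: 0.88

0.88


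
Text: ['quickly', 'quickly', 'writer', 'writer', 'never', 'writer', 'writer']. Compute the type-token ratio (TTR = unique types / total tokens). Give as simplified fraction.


Tokens: 7
Unique types: ('never', 'quickly', 'writer') = 3
TTR = 3/7
Already in lowest terms.

3/7


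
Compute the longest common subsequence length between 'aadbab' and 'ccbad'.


DP table for LCS of 'aadbab' and 'ccbad':
       c  c  b  a  d
    0  0  0  0  0  0
  a 0  0  0  0  1  1
  a 0  0  0  0  1  1
  d 0  0  0  0  1  2
  b 0  0  0  1  1  2
  a 0  0  0  1  2  2
  b 0  0  0  1  2  2
LCS: 'ad'
LCS length = 2

2


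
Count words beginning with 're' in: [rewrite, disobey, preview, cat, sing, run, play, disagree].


Checking each word for prefix 're':
  'rewrite' -> YES, starts with 're' (count: 1)
  'disobey' -> no (count: 1)
  'preview' -> no (count: 1)
  'cat' -> no (count: 1)
  'sing' -> no (count: 1)
  'run' -> no (count: 1)
  'play' -> no (count: 1)
  'disagree' -> no (count: 1)
Total with prefix 're': 1

1


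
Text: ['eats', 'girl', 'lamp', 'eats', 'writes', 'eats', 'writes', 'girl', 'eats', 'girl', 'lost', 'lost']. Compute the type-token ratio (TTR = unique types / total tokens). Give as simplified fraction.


Tokens: 12
Unique types: ('eats', 'girl', 'lamp', 'lost', 'writes') = 5
TTR = 5/12
Already in lowest terms.

5/12


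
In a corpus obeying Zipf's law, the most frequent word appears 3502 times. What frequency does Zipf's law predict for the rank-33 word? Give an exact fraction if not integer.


Zipf's law: freq(rank) = f1 / rank
f1 = 3502, rank = 33
freq = 3502 / 33
GCD(3502, 33) = 1
Simplified: 3502/33

3502/33


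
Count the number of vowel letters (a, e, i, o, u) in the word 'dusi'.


Scanning each character of 'dusi':
  Position 1: 'd' -> consonant (running count: 0)
  Position 2: 'u' -> vowel (running count: 1)
  Position 3: 's' -> consonant (running count: 1)
  Position 4: 'i' -> vowel (running count: 2)
Total vowels: 2

2


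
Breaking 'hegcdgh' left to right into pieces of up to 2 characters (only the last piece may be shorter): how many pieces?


'hegcdgh' has 7 characters.
Chunking with max size 2:
  Chunk 1: 'he' (positions 0-1)
  Chunk 2: 'gc' (positions 2-3)
  Chunk 3: 'dg' (positions 4-5)
  Chunk 4: 'h' (positions 6-6)
Total chunks: ceil(7 / 2) = 4

4


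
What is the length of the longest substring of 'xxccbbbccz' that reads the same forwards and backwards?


Scanning 'xxccbbbccz' for palindromic substrings.
Substring at positions 2-8: 'ccbbbcc'.
Check: reverse('ccbbbcc') = 'ccbbbcc' -> palindrome confirmed.
Neighbouring characters ('x' / 'z') break symmetry, so it cannot extend further.
No longer palindromic substring exists; longest length = 7

7


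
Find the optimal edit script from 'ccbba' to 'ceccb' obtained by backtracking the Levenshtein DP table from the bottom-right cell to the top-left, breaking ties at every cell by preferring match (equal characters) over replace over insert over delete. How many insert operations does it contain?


Edit distance = 3. Backtracking from cell (5, 5) with preference match > replace > insert > delete,
then listing the resulting alignment 'ccbba' -> 'ceccb' left to right:
  Step 1: keep 'c'
  Step 2: insert 'e' [insertion #1]
  Step 3: keep 'c'
  Step 4: replace b->c
  Step 5: keep 'b'
  Step 6: delete 'a'
Total insertions: 1

1


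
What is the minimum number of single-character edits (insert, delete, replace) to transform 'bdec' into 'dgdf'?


Building DP table for s1='bdec' (len 4) and s2='dgdf' (len 4):
       d  g  d  f
    0  1  2  3  4
  b 1  1  2  3  4
  d 2  1  2  2  3
  e 3  2  2  3  3
  c 4  3  3  3  4
Edit distance = dp[4][4] = 4

4


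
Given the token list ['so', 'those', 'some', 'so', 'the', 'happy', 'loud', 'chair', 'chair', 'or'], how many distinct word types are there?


Listing all tokens and tracking unique types:
  Token 1: 'so' -> NEW (unique so far: 1)
  Token 2: 'those' -> NEW (unique so far: 2)
  Token 3: 'some' -> NEW (unique so far: 3)
  Token 4: 'so' -> duplicate (unique so far: 3)
  Token 5: 'the' -> NEW (unique so far: 4)
  Token 6: 'happy' -> NEW (unique so far: 5)
  Token 7: 'loud' -> NEW (unique so far: 6)
  Token 8: 'chair' -> NEW (unique so far: 7)
  Token 9: 'chair' -> duplicate (unique so far: 7)
  Token 10: 'or' -> NEW (unique so far: 8)
Unique types: ('chair', 'happy', 'loud', 'or', 'so', 'some', 'the', 'those')
Vocabulary size: 8

8


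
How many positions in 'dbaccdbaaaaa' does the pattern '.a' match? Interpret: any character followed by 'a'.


Pattern: .a means any character followed by 'a'.
Scanning 'dbaccdbaaaaa' position-by-position:
  Pos 0: window 'db' -> no
  Pos 1: window 'ba' -> MATCH
  Pos 2: window 'ac' -> no
  Pos 3: window 'cc' -> no
  Pos 4: window 'cd' -> no
  Pos 5: window 'db' -> no
  Pos 6: window 'ba' -> MATCH
  Pos 7: window 'aa' -> MATCH
  Pos 8: window 'aa' -> MATCH
  Pos 9: window 'aa' -> MATCH
  Pos 10: window 'aa' -> MATCH
  Pos 11: window 'a' -> no
Total matches: 6

6


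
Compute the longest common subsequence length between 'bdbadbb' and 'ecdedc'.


DP table for LCS of 'bdbadbb' and 'ecdedc':
       e  c  d  e  d  c
    0  0  0  0  0  0  0
  b 0  0  0  0  0  0  0
  d 0  0  0  1  1  1  1
  b 0  0  0  1  1  1  1
  a 0  0  0  1  1  1  1
  d 0  0  0  1  1  2  2
  b 0  0  0  1  1  2  2
  b 0  0  0  1  1  2  2
LCS: 'dd'
LCS length = 2

2


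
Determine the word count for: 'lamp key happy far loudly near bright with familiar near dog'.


Counting words by splitting on spaces:
  Word 1: 'lamp'
  Word 2: 'key'
  Word 3: 'happy'
  Word 4: 'far'
  Word 5: 'loudly'
  Word 6: 'near'
  Word 7: 'bright'
  Word 8: 'with'
  Word 9: 'familiar'
  Word 10: 'near'
  Word 11: 'dog'
Total words: 11

11


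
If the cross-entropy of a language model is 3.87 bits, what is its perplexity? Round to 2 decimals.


Perplexity formula: PP = 2^H
H = 3.87
PP = 2^3.87
Decompose: 2^3.87 = 2^3 * 2^0.87
2^3 = 8, 2^0.87 ~ 1.8276629
PP ~ 8 * 1.8276629 = 14.6213032
Rounded to 2 decimals: 14.62

14.62


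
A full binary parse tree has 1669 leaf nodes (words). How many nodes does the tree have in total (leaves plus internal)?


Leaf nodes (terminals): 1669
Internal nodes = n - 1 = 1669 - 1 = 1668
Total = leaves + internal = 1669 + 1668 = 3337

3337


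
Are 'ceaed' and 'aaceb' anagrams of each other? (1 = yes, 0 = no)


Sort characters of 'ceaed': 'acdee'
Sort characters of 'aaceb': 'aabce'
Sorted forms differ -> they are NOT anagrams
Result: 0

0


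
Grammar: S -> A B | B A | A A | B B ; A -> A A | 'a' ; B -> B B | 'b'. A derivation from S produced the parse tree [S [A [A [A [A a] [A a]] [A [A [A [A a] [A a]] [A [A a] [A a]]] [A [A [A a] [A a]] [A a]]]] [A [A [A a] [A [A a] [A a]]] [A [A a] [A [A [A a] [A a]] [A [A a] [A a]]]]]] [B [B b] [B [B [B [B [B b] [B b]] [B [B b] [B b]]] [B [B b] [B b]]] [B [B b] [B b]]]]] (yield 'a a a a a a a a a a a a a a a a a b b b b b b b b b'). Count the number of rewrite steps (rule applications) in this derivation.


Every bracketed nonterminal node [X ...] in the tree is produced by exactly one rule application.
Reading the tree off as a leftmost derivation:
  Step 1: S  =>  A B   (applied S -> A B)
  Step 2: A B  =>  A A B   (applied A -> A A)
  Step 3: A A B  =>  A A A B   (applied A -> A A)
  Step 4: A A A B  =>  A A A A B   (applied A -> A A)
  Step 5: A A A A B  =>  a A A A B   (applied A -> a)
  Step 6: a A A A B  =>  a a A A B   (applied A -> a)
  Step 7: a a A A B  =>  a a A A A B   (applied A -> A A)
  Step 8: a a A A A B  =>  a a A A A A B   (applied A -> A A)
  Step 9: a a A A A A B  =>  a a A A A A A B   (applied A -> A A)
  Step 10: a a A A A A A B  =>  a a a A A A A B   (applied A -> a)
  Step 11: a a a A A A A B  =>  a a a a A A A B   (applied A -> a)
  Step 12: a a a a A A A B  =>  a a a a A A A A B   (applied A -> A A)
  Step 13: a a a a A A A A B  =>  a a a a a A A A B   (applied A -> a)
  Step 14: a a a a a A A A B  =>  a a a a a a A A B   (applied A -> a)
  Step 15: a a a a a a A A B  =>  a a a a a a A A A B   (applied A -> A A)
  Step 16: a a a a a a A A A B  =>  a a a a a a A A A A B   (applied A -> A A)
  Step 17: a a a a a a A A A A B  =>  a a a a a a a A A A B   (applied A -> a)
  Step 18: a a a a a a a A A A B  =>  a a a a a a a a A A B   (applied A -> a)
  Step 19: a a a a a a a a A A B  =>  a a a a a a a a a A B   (applied A -> a)
  Step 20: a a a a a a a a a A B  =>  a a a a a a a a a A A B   (applied A -> A A)
  Step 21: a a a a a a a a a A A B  =>  a a a a a a a a a A A A B   (applied A -> A A)
  Step 22: a a a a a a a a a A A A B  =>  a a a a a a a a a a A A B   (applied A -> a)
  Step 23: a a a a a a a a a a A A B  =>  a a a a a a a a a a A A A B   (applied A -> A A)
  Step 24: a a a a a a a a a a A A A B  =>  a a a a a a a a a a a A A B   (applied A -> a)
  Step 25: a a a a a a a a a a a A A B  =>  a a a a a a a a a a a a A B   (applied A -> a)
  Step 26: a a a a a a a a a a a a A B  =>  a a a a a a a a a a a a A A B   (applied A -> A A)
  Step 27: a a a a a a a a a a a a A A B  =>  a a a a a a a a a a a a a A B   (applied A -> a)
  Step 28: a a a a a a a a a a a a a A B  =>  a a a a a a a a a a a a a A A B   (applied A -> A A)
  Step 29: a a a a a a a a a a a a a A A B  =>  a a a a a a a a a a a a a A A A B   (applied A -> A A)
  Step 30: a a a a a a a a a a a a a A A A B  =>  a a a a a a a a a a a a a a A A B   (applied A -> a)
  Step 31: a a a a a a a a a a a a a a A A B  =>  a a a a a a a a a a a a a a a A B   (applied A -> a)
  Step 32: a a a a a a a a a a a a a a a A B  =>  a a a a a a a a a a a a a a a A A B   (applied A -> A A)
  Step 33: a a a a a a a a a a a a a a a A A B  =>  a a a a a a a a a a a a a a a a A B   (applied A -> a)
  Step 34: a a a a a a a a a a a a a a a a A B  =>  a a a a a a a a a a a a a a a a a B   (applied A -> a)
  Step 35: a a a a a a a a a a a a a a a a a B  =>  a a a a a a a a a a a a a a a a a B B   (applied B -> B B)
  Step 36: a a a a a a a a a a a a a a a a a B B  =>  a a a a a a a a a a a a a a a a a b B   (applied B -> b)
  Step 37: a a a a a a a a a a a a a a a a a b B  =>  a a a a a a a a a a a a a a a a a b B B   (applied B -> B B)
  Step 38: a a a a a a a a a a a a a a a a a b B B  =>  a a a a a a a a a a a a a a a a a b B B B   (applied B -> B B)
  Step 39: a a a a a a a a a a a a a a a a a b B B B  =>  a a a a a a a a a a a a a a a a a b B B B B   (applied B -> B B)
  Step 40: a a a a a a a a a a a a a a a a a b B B B B  =>  a a a a a a a a a a a a a a a a a b B B B B B   (applied B -> B B)
  Step 41: a a a a a a a a a a a a a a a a a b B B B B B  =>  a a a a a a a a a a a a a a a a a b b B B B B   (applied B -> b)
  Step 42: a a a a a a a a a a a a a a a a a b b B B B B  =>  a a a a a a a a a a a a a a a a a b b b B B B   (applied B -> b)
  Step 43: a a a a a a a a a a a a a a a a a b b b B B B  =>  a a a a a a a a a a a a a a a a a b b b B B B B   (applied B -> B B)
  Step 44: a a a a a a a a a a a a a a a a a b b b B B B B  =>  a a a a a a a a a a a a a a a a a b b b b B B B   (applied B -> b)
  Step 45: a a a a a a a a a a a a a a a a a b b b b B B B  =>  a a a a a a a a a a a a a a a a a b b b b b B B   (applied B -> b)
  Step 46: a a a a a a a a a a a a a a a a a b b b b b B B  =>  a a a a a a a a a a a a a a a a a b b b b b B B B   (applied B -> B B)
  Step 47: a a a a a a a a a a a a a a a a a b b b b b B B B  =>  a a a a a a a a a a a a a a a a a b b b b b b B B   (applied B -> b)
  Step 48: a a a a a a a a a a a a a a a a a b b b b b b B B  =>  a a a a a a a a a a a a a a a a a b b b b b b b B   (applied B -> b)
  Step 49: a a a a a a a a a a a a a a a a a b b b b b b b B  =>  a a a a a a a a a a a a a a a a a b b b b b b b B B   (applied B -> B B)
  Step 50: a a a a a a a a a a a a a a a a a b b b b b b b B B  =>  a a a a a a a a a a a a a a a a a b b b b b b b b B   (applied B -> b)
  Step 51: a a a a a a a a a a a a a a a a a b b b b b b b b B  =>  a a a a a a a a a a a a a a a a a b b b b b b b b b   (applied B -> b)
Final yield: a a a a a a a a a a a a a a a a a b b b b b b b b b
Total rewrite steps: 51

51
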